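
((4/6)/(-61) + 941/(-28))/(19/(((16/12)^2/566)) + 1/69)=-7923914/1425806375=-0.01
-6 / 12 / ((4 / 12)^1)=-3 / 2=-1.50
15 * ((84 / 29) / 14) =90 / 29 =3.10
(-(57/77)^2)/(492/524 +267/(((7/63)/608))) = -0.00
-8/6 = -4/3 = -1.33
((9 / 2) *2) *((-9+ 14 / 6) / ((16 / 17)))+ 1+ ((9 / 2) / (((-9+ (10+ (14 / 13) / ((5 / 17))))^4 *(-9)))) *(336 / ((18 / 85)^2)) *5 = -93234418718737 / 910320387948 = -102.42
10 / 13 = 0.77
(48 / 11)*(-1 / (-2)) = 24 / 11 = 2.18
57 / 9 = 19 / 3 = 6.33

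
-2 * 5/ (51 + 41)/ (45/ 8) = -4/ 207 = -0.02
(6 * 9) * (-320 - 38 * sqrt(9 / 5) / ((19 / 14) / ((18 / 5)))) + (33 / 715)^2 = -73007991 / 4225 - 81648 * sqrt(5) / 25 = -24582.82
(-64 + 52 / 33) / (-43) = 2060 / 1419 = 1.45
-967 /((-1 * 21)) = 967 /21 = 46.05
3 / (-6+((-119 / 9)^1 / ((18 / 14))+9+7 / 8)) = -1944 / 4153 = -0.47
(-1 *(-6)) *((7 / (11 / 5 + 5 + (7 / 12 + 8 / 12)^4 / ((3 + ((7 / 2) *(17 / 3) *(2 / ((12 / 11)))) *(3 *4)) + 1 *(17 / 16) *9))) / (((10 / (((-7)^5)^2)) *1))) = 681687349302736 / 4140149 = 164652854.11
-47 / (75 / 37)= -23.19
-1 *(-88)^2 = -7744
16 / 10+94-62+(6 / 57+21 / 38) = 6509 / 190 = 34.26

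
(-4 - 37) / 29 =-1.41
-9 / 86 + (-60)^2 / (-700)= -3159 / 602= -5.25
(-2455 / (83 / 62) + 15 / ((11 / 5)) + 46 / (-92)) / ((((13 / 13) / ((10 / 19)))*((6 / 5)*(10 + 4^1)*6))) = -9269675 / 971432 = -9.54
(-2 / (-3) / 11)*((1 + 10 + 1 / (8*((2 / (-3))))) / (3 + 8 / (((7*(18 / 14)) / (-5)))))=-519 / 1144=-0.45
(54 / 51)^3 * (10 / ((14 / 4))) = 116640 / 34391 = 3.39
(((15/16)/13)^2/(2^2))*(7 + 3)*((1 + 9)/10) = 0.01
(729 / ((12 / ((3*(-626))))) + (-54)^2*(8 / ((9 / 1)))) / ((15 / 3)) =-222993 / 10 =-22299.30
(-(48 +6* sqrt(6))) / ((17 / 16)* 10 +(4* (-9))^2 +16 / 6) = -1152 / 31423 - 144* sqrt(6) / 31423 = -0.05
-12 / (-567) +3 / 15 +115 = 108884 / 945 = 115.22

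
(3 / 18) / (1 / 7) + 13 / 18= 17 / 9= 1.89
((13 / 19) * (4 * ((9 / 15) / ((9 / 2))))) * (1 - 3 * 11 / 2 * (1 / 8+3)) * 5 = -10517 / 114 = -92.25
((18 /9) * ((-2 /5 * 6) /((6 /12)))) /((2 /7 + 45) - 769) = 168 /12665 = 0.01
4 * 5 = 20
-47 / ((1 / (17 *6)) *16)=-2397 / 8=-299.62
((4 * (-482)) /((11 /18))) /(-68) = 46.40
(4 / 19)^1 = 4 / 19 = 0.21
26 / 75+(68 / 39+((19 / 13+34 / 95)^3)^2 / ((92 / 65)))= 417627230228669040187 / 15065982928689712500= 27.72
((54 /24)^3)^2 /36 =3.60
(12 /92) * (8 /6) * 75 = 300 /23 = 13.04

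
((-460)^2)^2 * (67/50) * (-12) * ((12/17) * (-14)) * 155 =18748147041792000/17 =1102832178928941.18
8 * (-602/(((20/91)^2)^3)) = -170928644864341/4000000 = -42732161.22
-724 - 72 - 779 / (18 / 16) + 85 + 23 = -12424 / 9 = -1380.44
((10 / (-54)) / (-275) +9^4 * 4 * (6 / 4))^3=61004783010566.67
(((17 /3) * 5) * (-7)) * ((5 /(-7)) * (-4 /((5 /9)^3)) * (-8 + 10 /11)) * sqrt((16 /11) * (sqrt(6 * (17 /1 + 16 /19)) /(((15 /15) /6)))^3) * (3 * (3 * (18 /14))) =45100209024 * sqrt(11) * 113^(3 /4) * 38^(1 /4) /80465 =159964131.87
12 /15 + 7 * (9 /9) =39 /5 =7.80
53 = 53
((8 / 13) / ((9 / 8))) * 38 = 20.79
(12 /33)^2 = 16 /121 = 0.13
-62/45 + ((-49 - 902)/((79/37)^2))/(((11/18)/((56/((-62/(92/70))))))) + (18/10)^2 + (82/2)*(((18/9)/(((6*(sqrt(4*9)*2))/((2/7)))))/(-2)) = 1818616883749/4469180100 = 406.92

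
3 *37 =111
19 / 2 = 9.50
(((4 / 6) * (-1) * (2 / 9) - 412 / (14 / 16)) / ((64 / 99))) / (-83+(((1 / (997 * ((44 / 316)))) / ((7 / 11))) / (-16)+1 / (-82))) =10006893985 / 1140154989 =8.78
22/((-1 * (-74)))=11/37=0.30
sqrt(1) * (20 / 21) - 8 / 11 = 52 / 231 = 0.23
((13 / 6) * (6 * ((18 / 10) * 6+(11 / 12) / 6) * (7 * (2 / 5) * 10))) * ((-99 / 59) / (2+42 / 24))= -1783.93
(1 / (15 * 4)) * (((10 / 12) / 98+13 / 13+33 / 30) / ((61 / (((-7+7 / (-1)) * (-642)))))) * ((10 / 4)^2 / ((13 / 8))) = 663293 / 33306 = 19.92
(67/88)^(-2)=7744/4489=1.73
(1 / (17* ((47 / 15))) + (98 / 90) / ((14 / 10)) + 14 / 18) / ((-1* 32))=-0.05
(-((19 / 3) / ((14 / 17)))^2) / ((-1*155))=104329 / 273420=0.38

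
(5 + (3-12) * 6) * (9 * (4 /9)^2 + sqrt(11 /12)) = -134.03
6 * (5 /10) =3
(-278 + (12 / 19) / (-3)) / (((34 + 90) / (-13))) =34359 / 1178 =29.17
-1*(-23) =23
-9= -9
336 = 336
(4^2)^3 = 4096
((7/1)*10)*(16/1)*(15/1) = 16800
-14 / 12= -7 / 6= -1.17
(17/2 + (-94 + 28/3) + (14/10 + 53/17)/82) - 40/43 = -69270599/899130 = -77.04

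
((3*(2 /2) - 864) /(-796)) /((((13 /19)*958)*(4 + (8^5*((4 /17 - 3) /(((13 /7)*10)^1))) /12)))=-4171545 /1017512784032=-0.00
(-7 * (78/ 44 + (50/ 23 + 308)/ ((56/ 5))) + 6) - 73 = -276547/ 1012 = -273.27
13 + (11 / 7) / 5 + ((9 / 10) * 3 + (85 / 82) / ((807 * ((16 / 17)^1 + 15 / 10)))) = 3078614891 / 192235470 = 16.01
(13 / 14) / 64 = 0.01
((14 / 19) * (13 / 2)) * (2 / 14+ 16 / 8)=10.26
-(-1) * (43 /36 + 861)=31039 /36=862.19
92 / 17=5.41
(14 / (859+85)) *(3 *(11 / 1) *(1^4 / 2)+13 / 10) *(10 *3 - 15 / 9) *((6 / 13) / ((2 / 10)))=52955 / 3068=17.26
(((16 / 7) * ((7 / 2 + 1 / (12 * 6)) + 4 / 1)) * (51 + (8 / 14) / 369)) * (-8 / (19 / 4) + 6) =285078868 / 75411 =3780.34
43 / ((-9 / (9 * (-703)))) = 30229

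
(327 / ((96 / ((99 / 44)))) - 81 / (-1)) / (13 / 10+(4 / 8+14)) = 56745 / 10112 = 5.61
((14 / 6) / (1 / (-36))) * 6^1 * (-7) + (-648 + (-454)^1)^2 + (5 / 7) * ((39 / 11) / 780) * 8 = 93780766 / 77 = 1217932.03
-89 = -89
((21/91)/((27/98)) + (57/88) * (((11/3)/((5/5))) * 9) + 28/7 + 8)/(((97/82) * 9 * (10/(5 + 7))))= 1312943/340470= 3.86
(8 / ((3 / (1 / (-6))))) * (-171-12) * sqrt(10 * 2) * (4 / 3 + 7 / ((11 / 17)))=195688 * sqrt(5) / 99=4419.92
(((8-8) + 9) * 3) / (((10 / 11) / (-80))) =-2376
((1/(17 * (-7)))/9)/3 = -1/3213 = -0.00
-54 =-54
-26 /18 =-13 /9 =-1.44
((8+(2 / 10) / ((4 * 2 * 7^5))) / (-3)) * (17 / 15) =-30476699 / 10084200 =-3.02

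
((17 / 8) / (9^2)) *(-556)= -2363 / 162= -14.59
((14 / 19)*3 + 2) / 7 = 80 / 133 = 0.60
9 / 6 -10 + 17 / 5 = -51 / 10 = -5.10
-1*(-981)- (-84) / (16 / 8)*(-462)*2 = -37827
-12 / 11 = -1.09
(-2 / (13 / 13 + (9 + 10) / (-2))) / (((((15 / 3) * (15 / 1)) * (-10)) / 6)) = -4 / 2125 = -0.00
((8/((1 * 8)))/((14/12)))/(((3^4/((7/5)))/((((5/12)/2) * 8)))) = 2/81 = 0.02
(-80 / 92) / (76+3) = -20 / 1817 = -0.01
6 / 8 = 3 / 4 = 0.75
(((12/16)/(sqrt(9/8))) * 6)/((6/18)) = 9 * sqrt(2) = 12.73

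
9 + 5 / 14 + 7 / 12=835 / 84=9.94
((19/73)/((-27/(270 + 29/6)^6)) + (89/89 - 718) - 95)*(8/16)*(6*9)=-382012465711470162931/3405888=-112162368730701.12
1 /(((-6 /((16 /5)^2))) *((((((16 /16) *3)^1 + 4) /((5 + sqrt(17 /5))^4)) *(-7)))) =72704 *sqrt(85) /18375 + 3668992 /91875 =76.41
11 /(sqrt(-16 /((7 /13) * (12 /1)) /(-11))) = 11 * sqrt(3003) /26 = 23.18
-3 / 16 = -0.19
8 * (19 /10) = 76 /5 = 15.20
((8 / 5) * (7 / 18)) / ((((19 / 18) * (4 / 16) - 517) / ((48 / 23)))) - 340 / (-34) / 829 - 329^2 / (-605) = 10969848053931 / 61311368525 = 178.92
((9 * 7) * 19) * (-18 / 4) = -10773 / 2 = -5386.50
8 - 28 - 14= -34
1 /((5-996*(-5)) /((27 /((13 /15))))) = 81 /12961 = 0.01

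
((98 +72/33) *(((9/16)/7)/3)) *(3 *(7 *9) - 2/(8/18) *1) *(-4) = -609957/308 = -1980.38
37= 37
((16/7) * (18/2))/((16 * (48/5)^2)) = 25/1792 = 0.01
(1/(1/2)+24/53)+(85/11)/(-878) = 2.44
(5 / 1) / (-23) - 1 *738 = -16979 / 23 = -738.22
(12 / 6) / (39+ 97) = 0.01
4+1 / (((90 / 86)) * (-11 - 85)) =3.99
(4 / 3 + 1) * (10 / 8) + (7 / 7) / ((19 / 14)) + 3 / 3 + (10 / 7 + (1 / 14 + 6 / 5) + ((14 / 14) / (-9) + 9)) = 55549 / 3420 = 16.24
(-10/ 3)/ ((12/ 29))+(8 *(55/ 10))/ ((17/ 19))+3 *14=25435/ 306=83.12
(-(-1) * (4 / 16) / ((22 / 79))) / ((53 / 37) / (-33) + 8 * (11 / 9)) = 26307 / 285256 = 0.09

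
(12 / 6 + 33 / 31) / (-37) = -95 / 1147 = -0.08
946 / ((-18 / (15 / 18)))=-2365 / 54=-43.80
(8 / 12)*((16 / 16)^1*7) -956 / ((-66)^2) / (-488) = 2480255 / 531432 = 4.67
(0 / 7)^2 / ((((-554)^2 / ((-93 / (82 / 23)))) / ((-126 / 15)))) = 0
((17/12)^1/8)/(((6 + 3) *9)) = 17/7776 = 0.00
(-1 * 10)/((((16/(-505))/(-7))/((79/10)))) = -279265/16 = -17454.06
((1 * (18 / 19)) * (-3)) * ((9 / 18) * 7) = -189 / 19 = -9.95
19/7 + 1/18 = 2.77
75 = 75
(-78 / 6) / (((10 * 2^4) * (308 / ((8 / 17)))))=-13 / 104720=-0.00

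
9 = 9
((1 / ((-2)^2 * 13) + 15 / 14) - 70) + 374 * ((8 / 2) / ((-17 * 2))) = -41099 / 364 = -112.91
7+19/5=54/5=10.80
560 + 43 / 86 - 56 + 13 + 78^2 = 13203 / 2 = 6601.50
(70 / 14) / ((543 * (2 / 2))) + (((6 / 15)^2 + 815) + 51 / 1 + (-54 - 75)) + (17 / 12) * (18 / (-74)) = 1480354331 / 2009100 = 736.82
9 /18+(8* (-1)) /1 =-15 /2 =-7.50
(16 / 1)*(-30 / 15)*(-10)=320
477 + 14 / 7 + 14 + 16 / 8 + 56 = 551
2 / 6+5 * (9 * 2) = 90.33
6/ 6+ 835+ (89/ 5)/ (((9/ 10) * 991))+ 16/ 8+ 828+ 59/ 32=476021645/ 285408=1667.86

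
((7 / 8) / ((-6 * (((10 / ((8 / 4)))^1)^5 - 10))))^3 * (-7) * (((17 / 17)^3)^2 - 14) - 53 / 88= -64563880897001 / 107200406016000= -0.60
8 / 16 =1 / 2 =0.50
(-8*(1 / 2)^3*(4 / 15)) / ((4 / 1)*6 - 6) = -2 / 135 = -0.01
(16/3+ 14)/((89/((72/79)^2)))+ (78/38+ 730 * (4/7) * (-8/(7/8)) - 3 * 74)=-2085890411915/517123019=-4033.64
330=330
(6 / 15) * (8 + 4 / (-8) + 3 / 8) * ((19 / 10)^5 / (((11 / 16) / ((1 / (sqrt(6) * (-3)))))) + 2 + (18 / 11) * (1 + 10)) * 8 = 504- 17332693 * sqrt(6) / 343750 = 380.49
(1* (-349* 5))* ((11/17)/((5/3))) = -11517/17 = -677.47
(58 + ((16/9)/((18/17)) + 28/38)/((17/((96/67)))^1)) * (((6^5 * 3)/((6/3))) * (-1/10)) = -7345896912/108205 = -67888.70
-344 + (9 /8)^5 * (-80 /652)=-459637069 /1335296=-344.22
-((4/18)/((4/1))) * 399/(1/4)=-266/3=-88.67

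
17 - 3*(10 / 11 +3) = 58 / 11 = 5.27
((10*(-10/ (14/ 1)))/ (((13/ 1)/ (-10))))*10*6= 30000/ 91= 329.67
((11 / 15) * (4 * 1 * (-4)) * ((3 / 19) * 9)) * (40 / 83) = -12672 / 1577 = -8.04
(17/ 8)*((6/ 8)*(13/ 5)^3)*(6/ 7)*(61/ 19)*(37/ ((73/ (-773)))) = -586452093201/ 19418000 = -30201.47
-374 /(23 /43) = -16082 /23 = -699.22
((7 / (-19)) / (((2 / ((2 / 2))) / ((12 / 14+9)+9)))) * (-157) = 545.37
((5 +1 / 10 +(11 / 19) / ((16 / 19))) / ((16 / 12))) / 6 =463 / 640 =0.72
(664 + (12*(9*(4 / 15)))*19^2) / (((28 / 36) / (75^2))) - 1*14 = 559952902 / 7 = 79993271.71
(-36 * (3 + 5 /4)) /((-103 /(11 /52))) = 1683 /5356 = 0.31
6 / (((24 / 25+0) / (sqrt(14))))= 25 * sqrt(14) / 4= 23.39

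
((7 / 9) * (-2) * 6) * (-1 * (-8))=-224 / 3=-74.67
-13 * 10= -130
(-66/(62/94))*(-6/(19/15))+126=353394/589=599.99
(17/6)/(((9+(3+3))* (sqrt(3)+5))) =17/396 -17* sqrt(3)/1980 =0.03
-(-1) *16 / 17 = 16 / 17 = 0.94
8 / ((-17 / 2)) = -16 / 17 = -0.94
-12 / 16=-3 / 4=-0.75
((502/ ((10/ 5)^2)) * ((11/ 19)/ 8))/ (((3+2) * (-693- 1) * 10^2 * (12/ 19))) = -2761/ 66624000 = -0.00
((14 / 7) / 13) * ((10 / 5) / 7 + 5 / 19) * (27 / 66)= 657 / 19019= 0.03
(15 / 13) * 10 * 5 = 750 / 13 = 57.69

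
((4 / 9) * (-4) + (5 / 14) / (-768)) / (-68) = 57359 / 2193408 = 0.03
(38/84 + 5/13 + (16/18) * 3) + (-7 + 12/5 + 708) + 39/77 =21243527/30030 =707.41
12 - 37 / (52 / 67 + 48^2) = 1850561 / 154420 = 11.98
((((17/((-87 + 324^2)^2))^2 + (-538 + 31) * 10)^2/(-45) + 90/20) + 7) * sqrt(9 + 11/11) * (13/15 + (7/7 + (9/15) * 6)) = -30878812251932331957761883913524307624360698404767 * sqrt(10)/9888794051238540729486406069403561236584675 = -9874548.67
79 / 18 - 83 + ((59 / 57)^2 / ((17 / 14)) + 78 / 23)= -20985617 / 282302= -74.34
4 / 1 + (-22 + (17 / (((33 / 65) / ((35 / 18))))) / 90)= -184721 / 10692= -17.28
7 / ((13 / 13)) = 7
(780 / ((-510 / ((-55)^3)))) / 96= 2162875 / 816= 2650.58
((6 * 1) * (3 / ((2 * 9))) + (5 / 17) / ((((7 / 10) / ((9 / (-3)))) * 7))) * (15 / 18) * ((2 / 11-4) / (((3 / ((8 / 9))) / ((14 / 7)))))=-54640 / 35343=-1.55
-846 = -846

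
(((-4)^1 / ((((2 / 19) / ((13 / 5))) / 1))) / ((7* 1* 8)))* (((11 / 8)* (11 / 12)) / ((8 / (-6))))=29887 / 17920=1.67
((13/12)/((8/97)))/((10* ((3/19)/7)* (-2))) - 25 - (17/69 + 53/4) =-8957399/132480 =-67.61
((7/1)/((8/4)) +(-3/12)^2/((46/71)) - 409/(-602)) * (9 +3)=2841777/55384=51.31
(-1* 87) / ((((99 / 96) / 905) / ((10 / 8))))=-1049800 / 11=-95436.36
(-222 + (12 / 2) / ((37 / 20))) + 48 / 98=-395718 / 1813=-218.27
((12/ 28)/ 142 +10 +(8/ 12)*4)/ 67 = 37781/ 199794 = 0.19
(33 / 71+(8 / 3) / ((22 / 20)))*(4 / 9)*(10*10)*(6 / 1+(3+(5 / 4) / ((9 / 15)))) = 90027700 / 63261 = 1423.12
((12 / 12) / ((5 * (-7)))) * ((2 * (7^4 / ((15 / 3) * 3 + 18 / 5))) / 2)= -343 / 93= -3.69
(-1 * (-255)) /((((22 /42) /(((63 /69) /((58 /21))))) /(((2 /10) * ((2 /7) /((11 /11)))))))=67473 /7337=9.20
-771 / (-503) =771 / 503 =1.53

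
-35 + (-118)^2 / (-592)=-8661 / 148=-58.52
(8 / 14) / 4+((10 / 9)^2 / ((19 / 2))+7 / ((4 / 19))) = 1444565 / 43092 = 33.52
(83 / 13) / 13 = 83 / 169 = 0.49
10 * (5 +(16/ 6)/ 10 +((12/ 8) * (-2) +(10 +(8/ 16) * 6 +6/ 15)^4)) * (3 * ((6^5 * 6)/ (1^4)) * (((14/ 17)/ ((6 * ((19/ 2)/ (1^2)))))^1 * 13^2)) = 4449200525183232/ 40375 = 110196917032.40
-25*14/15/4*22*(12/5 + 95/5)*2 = -16478/3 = -5492.67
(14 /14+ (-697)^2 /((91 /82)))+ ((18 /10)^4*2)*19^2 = 25328838947 /56875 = 445342.22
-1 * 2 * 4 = -8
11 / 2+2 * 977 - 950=2019 / 2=1009.50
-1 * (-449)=449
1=1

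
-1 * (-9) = 9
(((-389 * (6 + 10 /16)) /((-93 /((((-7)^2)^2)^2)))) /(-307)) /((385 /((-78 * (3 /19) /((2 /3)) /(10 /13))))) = 25825037753151 /795621200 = 32458.96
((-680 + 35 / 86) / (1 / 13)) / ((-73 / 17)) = 12916345 / 6278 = 2057.40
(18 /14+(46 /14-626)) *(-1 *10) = 43500 /7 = 6214.29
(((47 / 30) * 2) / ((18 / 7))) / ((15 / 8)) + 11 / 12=12689 / 8100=1.57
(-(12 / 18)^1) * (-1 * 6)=4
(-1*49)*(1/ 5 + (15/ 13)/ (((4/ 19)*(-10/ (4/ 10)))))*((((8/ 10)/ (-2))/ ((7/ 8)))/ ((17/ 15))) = -84/ 221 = -0.38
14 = 14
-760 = -760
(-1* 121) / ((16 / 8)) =-121 / 2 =-60.50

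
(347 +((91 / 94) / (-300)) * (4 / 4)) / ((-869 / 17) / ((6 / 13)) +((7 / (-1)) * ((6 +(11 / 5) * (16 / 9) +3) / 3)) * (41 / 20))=-2.01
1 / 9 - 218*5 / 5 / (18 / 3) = -36.22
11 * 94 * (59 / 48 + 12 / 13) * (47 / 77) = 2966687 / 2184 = 1358.37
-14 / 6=-7 / 3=-2.33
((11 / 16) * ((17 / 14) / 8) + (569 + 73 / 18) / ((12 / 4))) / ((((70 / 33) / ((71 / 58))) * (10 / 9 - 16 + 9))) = -7222132709 / 385602560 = -18.73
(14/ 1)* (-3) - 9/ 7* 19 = -465/ 7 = -66.43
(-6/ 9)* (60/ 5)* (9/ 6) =-12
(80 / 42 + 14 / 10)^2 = 120409 / 11025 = 10.92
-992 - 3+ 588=-407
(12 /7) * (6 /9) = 8 /7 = 1.14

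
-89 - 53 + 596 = 454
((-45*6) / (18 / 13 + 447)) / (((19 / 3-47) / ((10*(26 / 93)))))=152100 / 3674213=0.04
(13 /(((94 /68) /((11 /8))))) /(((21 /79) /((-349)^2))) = 23391760249 /3948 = 5924964.60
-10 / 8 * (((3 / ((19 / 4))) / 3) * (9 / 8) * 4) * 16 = -360 / 19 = -18.95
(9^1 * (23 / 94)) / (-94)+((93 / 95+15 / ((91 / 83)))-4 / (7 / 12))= 594269373 / 76387220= 7.78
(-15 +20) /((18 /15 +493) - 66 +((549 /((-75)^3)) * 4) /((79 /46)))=18515625 /1585666901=0.01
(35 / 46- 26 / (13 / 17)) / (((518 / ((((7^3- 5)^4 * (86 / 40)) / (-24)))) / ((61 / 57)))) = 3271542710528807 / 40745880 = 80291374.50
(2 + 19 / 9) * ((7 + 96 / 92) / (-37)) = -185 / 207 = -0.89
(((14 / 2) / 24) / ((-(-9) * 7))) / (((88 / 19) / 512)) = 152 / 297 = 0.51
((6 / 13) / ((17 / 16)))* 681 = 65376 / 221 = 295.82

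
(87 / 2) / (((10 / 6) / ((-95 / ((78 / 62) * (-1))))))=51243 / 26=1970.88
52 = 52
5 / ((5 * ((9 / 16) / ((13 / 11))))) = 208 / 99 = 2.10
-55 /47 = -1.17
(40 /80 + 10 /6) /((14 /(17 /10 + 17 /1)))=2431 /840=2.89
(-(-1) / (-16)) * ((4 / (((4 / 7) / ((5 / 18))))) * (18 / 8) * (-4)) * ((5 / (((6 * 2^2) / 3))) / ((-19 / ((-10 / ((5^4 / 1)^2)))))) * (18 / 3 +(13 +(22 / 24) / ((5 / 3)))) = 2737 / 152000000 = 0.00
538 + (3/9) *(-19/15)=24191/45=537.58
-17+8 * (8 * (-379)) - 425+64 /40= -123482 /5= -24696.40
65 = 65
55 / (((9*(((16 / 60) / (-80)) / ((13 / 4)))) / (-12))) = 71500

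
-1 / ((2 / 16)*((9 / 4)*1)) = -32 / 9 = -3.56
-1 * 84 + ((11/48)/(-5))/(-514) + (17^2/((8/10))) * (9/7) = 328538597/863520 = 380.46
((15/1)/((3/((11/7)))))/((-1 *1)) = -55/7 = -7.86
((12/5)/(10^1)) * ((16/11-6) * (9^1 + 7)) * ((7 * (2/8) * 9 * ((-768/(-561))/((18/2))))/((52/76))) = -61.12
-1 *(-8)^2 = -64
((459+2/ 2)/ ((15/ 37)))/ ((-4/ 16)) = -13616/ 3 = -4538.67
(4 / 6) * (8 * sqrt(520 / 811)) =32 * sqrt(105430) / 2433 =4.27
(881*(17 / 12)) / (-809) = -14977 / 9708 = -1.54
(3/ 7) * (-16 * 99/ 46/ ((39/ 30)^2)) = -237600/ 27209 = -8.73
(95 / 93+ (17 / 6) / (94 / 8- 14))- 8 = -6895 / 837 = -8.24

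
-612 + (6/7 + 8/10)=-21362/35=-610.34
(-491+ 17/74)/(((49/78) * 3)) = -472121/1813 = -260.41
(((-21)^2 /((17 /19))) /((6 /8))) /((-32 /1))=-2793 /136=-20.54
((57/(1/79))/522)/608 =79/5568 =0.01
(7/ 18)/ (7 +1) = 7/ 144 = 0.05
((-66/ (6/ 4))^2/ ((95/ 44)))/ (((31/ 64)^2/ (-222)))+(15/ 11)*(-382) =-852570287838/ 1004245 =-848966.43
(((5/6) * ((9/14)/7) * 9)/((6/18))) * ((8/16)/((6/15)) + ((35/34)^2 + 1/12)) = 1120365/226576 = 4.94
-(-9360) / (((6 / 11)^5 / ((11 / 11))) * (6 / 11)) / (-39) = -8857805 / 972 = -9112.97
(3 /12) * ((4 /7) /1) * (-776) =-776 /7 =-110.86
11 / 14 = 0.79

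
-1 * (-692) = 692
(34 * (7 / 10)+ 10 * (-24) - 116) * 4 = -6644 / 5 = -1328.80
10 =10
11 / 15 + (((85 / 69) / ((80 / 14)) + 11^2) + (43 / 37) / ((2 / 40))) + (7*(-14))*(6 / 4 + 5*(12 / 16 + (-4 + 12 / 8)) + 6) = 9112241 / 34040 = 267.69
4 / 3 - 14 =-38 / 3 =-12.67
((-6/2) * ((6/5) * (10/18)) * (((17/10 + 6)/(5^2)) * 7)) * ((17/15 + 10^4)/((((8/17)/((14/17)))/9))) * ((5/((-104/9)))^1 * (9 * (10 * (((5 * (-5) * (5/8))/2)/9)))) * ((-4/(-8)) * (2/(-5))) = 15282381807/3328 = 4592061.84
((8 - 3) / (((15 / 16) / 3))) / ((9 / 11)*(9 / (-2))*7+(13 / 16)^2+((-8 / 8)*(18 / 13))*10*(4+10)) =-585728 / 8015641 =-0.07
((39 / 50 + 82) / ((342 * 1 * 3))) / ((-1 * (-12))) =4139 / 615600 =0.01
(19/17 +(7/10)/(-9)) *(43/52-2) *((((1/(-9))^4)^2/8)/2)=-97051/54796753964160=-0.00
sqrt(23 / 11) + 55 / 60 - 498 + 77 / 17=-491.11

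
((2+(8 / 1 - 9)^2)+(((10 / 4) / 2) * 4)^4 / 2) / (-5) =-631 / 10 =-63.10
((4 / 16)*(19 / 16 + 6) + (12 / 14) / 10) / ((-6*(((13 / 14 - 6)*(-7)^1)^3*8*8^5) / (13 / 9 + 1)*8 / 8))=-46387 / 709311112151040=-0.00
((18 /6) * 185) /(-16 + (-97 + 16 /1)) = -555 /97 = -5.72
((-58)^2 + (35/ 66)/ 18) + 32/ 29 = 115935559/ 34452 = 3365.13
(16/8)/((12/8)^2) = 8/9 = 0.89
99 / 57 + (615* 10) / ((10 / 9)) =105198 / 19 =5536.74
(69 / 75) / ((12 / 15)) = 1.15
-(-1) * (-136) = -136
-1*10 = -10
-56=-56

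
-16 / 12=-4 / 3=-1.33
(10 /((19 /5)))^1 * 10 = 26.32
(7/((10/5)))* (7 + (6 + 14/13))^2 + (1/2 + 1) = 695.06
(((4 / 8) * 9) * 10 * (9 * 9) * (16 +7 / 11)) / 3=222345 / 11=20213.18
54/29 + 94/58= 101/29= 3.48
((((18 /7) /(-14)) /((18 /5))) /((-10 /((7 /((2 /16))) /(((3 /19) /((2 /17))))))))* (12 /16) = 19 /119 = 0.16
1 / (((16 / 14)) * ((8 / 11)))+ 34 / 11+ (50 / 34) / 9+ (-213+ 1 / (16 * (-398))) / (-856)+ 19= 217482374239 / 9174046464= 23.71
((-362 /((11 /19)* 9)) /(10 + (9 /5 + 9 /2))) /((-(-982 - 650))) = -17195 /6583896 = -0.00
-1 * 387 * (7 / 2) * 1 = -2709 / 2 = -1354.50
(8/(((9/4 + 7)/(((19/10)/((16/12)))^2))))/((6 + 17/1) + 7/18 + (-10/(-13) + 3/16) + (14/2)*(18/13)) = 0.05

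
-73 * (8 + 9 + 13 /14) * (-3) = 54969 /14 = 3926.36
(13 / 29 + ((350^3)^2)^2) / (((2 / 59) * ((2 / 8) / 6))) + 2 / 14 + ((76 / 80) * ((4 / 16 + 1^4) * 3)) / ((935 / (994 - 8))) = 213697038851970351562500000000028696639 / 89320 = 2392488119704101562500000000000000.00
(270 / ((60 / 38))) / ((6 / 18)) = 513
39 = 39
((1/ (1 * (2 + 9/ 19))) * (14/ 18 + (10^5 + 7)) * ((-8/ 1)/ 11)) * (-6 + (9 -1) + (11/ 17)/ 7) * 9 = -34065849360/ 61523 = -553709.17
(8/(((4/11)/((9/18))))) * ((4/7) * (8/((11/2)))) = 64/7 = 9.14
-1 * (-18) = 18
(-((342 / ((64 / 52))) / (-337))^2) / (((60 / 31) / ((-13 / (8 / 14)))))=4646872503 / 581473280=7.99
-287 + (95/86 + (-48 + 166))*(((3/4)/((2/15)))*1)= 263479/688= 382.96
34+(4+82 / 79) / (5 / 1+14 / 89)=1268296 / 36261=34.98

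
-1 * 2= -2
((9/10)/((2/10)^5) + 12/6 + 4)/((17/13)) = 73281/34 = 2155.32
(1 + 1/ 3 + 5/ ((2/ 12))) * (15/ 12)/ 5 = 47/ 6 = 7.83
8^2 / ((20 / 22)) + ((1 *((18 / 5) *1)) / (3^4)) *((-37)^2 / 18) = 29881 / 405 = 73.78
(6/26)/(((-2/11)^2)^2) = 43923/208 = 211.17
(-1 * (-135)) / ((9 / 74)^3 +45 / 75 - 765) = -91175400 / 516254161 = -0.18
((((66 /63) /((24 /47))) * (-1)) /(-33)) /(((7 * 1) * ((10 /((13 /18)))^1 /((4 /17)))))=611 /4048380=0.00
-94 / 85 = -1.11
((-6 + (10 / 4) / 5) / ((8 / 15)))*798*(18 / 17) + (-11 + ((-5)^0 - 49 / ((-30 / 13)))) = -8702.22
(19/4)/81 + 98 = 31771/324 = 98.06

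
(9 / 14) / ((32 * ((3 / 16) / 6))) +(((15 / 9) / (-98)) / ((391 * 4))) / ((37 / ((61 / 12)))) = 131244319 / 204158304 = 0.64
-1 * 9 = -9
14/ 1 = 14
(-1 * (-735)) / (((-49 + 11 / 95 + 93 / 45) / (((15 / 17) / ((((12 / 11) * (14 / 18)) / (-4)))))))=1346625 / 20621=65.30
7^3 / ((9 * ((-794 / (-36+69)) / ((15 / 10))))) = -3773 / 1588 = -2.38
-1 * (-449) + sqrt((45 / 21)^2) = 3158 / 7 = 451.14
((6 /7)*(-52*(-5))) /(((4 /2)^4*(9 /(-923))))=-59995 /42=-1428.45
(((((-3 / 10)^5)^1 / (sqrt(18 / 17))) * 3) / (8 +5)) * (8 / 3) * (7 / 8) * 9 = -5103 * sqrt(34) / 2600000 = -0.01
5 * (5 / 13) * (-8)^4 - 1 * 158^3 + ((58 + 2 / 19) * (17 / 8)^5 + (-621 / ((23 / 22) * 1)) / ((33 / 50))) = -1990450960943 / 505856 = -3934817.34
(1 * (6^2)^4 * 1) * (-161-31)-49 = -322486321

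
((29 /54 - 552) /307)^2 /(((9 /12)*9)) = 9409 /19683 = 0.48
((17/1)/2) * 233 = 1980.50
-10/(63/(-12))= 40/21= 1.90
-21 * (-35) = 735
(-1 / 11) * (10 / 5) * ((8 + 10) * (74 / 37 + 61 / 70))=-3618 / 385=-9.40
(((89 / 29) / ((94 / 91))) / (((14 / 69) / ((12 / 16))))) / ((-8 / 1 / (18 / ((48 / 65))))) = -46702305 / 1395712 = -33.46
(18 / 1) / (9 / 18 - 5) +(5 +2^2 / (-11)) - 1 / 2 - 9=-195 / 22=-8.86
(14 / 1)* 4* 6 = 336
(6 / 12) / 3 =1 / 6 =0.17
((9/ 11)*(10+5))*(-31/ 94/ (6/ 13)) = -18135/ 2068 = -8.77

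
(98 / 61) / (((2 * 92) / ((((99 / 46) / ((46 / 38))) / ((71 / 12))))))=276507 / 105390554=0.00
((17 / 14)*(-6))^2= 2601 / 49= 53.08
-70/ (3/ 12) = -280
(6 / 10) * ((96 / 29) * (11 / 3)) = 1056 / 145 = 7.28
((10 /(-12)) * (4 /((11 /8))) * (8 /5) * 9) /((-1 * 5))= 384 /55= 6.98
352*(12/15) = 1408/5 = 281.60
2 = 2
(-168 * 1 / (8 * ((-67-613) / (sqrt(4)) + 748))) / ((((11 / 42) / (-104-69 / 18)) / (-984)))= -3899469 / 187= -20852.78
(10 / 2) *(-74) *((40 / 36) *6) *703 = -5202200 / 3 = -1734066.67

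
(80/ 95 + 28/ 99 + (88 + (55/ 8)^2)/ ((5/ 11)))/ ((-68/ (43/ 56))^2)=332448548843/ 8728360058880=0.04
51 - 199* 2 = -347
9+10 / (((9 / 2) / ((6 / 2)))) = 47 / 3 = 15.67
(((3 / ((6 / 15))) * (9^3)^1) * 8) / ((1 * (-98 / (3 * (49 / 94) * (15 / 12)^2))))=-820125 / 752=-1090.59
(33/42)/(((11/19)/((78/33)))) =247/77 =3.21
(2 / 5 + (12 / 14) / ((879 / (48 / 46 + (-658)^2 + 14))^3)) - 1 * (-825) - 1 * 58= 1097349277093446139401 / 10711601649665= 102444929.62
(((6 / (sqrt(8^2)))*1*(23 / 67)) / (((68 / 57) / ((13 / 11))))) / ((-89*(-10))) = 0.00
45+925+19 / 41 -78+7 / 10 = 366197 / 410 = 893.16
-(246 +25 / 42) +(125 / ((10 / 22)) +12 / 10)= 6217 / 210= 29.60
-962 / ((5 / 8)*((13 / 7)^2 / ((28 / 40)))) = -101528 / 325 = -312.39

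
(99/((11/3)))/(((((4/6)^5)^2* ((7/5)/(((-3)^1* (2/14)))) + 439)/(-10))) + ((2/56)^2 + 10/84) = -452450295013/914428174128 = -0.49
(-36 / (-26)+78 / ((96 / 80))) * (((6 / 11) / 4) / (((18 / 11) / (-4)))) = -863 / 39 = -22.13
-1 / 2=-0.50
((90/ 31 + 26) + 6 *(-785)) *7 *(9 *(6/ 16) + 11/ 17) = -131793.53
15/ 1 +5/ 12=185/ 12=15.42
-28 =-28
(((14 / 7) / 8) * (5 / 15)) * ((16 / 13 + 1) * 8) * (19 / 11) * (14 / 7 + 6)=20.55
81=81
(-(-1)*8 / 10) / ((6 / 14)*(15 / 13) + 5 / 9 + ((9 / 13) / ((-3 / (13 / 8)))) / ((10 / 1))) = 52416 / 66343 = 0.79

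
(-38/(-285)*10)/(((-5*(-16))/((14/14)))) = 1/60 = 0.02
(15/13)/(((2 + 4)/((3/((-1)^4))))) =15/26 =0.58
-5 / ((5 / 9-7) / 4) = 90 / 29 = 3.10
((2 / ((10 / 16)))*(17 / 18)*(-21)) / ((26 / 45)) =-1428 / 13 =-109.85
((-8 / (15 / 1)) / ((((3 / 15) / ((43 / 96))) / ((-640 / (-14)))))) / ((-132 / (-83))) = -71380 / 2079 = -34.33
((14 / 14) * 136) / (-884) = -2 / 13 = -0.15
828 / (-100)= -207 / 25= -8.28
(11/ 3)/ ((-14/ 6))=-11/ 7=-1.57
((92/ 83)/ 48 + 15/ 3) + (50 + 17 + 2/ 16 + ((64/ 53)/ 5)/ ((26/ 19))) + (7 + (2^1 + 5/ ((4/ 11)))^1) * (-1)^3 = 340202581/ 6862440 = 49.57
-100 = -100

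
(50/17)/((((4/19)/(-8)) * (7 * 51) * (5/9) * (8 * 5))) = -57/4046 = -0.01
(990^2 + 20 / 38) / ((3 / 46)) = 856607860 / 57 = 15028208.07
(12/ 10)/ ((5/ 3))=18/ 25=0.72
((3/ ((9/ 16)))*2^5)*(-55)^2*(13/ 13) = 1548800/ 3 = 516266.67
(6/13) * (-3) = -18/13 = -1.38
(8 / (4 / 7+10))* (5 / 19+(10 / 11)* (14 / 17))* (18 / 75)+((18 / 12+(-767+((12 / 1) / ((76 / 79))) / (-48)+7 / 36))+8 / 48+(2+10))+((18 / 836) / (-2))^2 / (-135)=-931268012006 / 1236390705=-753.21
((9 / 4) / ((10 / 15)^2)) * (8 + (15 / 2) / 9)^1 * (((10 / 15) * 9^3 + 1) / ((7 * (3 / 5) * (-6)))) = -387165 / 448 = -864.21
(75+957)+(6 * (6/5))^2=27096/25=1083.84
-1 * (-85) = 85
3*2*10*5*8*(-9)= -21600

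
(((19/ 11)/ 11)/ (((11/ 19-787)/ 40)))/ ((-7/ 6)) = 43320/ 6327937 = 0.01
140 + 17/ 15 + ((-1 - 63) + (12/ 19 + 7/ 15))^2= 332840884/ 81225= 4097.76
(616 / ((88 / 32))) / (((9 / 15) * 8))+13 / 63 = 2953 / 63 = 46.87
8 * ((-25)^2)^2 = 3125000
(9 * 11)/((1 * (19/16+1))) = 1584/35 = 45.26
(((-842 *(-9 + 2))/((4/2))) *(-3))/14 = -1263/2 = -631.50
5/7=0.71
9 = 9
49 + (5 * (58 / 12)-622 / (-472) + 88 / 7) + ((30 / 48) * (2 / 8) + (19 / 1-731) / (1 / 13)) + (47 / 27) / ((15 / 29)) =-49057740227 / 5352480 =-9165.42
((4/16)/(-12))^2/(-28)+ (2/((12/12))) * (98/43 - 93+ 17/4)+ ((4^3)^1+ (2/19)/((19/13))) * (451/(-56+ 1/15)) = -689.57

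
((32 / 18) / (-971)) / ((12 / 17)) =-68 / 26217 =-0.00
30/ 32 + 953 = 15263/ 16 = 953.94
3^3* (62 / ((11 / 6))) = 10044 / 11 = 913.09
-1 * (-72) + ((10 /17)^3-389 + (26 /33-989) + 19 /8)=-1689557437 /1297032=-1302.63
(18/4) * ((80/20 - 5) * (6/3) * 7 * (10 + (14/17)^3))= -3268062/4913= -665.19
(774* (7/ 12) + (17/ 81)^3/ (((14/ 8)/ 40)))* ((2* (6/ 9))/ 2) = 3360810721/ 11160261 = 301.14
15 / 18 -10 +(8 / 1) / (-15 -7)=-629 / 66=-9.53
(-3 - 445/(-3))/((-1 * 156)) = -109/117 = -0.93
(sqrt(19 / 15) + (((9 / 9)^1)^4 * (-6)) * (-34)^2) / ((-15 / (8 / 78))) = 9248 / 195 - 4 * sqrt(285) / 8775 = 47.42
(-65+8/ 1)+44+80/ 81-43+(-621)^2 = 385585.99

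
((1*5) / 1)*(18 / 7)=90 / 7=12.86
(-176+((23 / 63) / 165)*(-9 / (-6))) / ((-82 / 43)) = 92.29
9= 9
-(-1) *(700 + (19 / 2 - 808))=-197 / 2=-98.50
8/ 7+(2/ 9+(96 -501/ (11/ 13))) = -342845/ 693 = -494.73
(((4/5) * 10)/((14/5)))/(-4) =-5/7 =-0.71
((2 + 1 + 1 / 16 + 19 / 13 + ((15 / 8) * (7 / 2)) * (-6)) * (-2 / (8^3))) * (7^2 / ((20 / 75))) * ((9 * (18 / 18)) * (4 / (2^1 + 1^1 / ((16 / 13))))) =1065603 / 3328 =320.19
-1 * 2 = -2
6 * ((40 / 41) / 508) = 60 / 5207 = 0.01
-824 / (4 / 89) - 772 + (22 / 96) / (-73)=-66947435 / 3504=-19106.00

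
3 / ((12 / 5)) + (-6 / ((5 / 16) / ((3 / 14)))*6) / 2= -1553 / 140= -11.09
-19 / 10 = -1.90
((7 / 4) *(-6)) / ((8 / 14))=-147 / 8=-18.38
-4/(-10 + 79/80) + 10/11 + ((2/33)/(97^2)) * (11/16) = 2423013611/1790946696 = 1.35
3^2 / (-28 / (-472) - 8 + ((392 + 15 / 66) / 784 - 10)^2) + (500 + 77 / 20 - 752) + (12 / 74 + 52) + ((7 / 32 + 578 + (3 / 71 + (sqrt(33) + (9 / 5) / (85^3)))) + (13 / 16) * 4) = sqrt(33) + 28760070024915716147606947 / 74578954227355683940000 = 391.38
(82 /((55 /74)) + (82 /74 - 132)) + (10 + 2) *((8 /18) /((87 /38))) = -9685309 /531135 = -18.24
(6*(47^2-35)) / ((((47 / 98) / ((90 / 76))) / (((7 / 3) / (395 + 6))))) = 67111380 / 358093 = 187.41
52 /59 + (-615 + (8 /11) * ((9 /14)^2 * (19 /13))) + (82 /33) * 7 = -739536445 /1240239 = -596.29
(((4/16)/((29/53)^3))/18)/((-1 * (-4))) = 148877/7024032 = 0.02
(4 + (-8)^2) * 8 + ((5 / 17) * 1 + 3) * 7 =9640 / 17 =567.06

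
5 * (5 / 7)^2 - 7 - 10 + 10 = -218 / 49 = -4.45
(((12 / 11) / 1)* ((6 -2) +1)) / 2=30 / 11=2.73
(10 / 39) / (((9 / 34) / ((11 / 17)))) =220 / 351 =0.63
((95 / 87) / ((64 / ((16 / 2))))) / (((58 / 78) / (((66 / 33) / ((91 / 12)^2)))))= 3420 / 535717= 0.01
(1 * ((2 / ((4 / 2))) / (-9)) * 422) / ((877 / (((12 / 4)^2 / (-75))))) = 422 / 65775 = 0.01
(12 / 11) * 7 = 84 / 11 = 7.64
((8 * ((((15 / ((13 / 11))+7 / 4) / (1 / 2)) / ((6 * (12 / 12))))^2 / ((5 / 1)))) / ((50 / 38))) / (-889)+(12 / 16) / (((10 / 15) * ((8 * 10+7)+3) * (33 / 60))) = -0.01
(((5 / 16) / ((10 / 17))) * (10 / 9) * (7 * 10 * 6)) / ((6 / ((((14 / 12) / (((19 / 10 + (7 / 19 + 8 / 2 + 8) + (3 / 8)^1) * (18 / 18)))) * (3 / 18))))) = 1978375 / 3605796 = 0.55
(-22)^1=-22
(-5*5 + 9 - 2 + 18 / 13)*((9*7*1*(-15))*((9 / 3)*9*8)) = 44089920 / 13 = 3391532.31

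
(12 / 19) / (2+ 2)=3 / 19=0.16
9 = 9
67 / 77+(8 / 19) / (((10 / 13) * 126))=0.87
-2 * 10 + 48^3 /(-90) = -6244 /5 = -1248.80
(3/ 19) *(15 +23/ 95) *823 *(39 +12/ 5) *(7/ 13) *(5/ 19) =5180337288/ 445835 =11619.40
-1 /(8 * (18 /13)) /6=-13 /864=-0.02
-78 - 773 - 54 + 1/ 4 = -3619/ 4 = -904.75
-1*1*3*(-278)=834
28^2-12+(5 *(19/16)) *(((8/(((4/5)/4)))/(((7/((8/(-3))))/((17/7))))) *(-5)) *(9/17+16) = 2782984/147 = 18931.86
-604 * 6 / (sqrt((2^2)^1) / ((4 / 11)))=-7248 / 11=-658.91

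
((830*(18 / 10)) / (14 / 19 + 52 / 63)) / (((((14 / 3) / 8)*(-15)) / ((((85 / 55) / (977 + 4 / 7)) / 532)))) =-2241 / 6900025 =-0.00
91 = 91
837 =837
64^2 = 4096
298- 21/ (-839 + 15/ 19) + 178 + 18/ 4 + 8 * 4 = 4081237/ 7963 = 512.53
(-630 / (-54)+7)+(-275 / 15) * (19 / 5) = -51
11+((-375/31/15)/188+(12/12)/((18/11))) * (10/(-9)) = 2437229/236034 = 10.33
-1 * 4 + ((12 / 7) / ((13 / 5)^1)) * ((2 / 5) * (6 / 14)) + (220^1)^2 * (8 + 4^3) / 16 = 217796.11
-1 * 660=-660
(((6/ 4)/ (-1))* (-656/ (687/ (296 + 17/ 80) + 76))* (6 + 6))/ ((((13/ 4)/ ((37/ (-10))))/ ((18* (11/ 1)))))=-341653108896/ 10052965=-33985.31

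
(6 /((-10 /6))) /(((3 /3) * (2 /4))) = -7.20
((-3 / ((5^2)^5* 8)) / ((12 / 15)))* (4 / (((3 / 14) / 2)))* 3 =-21 / 3906250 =-0.00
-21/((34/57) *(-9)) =133/34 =3.91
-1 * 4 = -4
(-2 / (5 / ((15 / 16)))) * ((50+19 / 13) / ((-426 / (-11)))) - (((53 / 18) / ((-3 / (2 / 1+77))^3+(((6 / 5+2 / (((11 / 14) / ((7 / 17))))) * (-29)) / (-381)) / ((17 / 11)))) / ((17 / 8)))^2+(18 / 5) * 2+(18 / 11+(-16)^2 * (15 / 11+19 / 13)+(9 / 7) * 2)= 26661807643141584822555510519961 / 46176306126803965070931052080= 577.39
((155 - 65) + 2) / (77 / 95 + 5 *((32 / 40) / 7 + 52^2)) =61180 / 8991719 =0.01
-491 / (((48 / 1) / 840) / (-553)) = 9503305 / 2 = 4751652.50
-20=-20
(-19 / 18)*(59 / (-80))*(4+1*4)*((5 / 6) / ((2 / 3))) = 1121 / 144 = 7.78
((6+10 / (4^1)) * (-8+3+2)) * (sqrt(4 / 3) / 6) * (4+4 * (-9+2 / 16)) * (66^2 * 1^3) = 388773 * sqrt(3) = 673374.59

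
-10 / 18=-5 / 9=-0.56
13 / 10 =1.30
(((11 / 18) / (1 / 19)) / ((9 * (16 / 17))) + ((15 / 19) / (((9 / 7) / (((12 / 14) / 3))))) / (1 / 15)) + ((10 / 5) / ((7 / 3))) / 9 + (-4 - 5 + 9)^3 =1412581 / 344736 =4.10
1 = 1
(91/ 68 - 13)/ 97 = -793/ 6596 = -0.12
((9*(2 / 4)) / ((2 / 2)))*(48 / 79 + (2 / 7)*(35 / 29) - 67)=-1361835 / 4582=-297.21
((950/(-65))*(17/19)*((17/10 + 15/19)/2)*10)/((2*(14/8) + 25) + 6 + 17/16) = -643280/140543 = -4.58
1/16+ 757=12113/16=757.06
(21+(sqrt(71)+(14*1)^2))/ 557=sqrt(71)/ 557+217/ 557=0.40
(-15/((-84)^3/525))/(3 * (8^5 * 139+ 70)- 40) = 0.00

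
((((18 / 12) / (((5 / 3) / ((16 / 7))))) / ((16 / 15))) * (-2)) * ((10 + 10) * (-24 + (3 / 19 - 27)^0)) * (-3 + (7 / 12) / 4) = -141795 / 28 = -5064.11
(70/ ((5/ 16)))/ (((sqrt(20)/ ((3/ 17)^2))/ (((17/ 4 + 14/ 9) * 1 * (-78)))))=-456456 * sqrt(5)/ 1445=-706.34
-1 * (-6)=6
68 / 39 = 1.74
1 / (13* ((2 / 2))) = 0.08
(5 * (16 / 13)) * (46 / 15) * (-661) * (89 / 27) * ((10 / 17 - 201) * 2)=295033553216 / 17901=16481400.66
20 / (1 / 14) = 280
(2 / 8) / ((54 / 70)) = 0.32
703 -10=693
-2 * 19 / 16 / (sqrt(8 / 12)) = -19 * sqrt(6) / 16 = -2.91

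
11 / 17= 0.65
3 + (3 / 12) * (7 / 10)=127 / 40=3.18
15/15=1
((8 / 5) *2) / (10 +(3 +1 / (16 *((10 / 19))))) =512 / 2099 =0.24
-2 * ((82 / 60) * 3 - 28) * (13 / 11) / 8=3107 / 440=7.06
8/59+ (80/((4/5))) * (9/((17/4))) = 212536/1003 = 211.90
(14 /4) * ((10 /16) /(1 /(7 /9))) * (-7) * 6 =-1715 /24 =-71.46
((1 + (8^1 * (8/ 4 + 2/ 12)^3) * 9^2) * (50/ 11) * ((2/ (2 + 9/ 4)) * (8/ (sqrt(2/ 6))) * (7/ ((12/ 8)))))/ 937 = 295321600 * sqrt(3)/ 525657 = 973.09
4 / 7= 0.57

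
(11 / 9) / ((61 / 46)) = 506 / 549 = 0.92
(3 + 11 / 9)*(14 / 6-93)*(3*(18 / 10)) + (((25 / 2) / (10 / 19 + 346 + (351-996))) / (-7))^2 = -65152016063171 / 31517036180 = -2067.20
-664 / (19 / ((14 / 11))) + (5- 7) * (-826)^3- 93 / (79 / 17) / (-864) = 1127119907.54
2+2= 4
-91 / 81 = -1.12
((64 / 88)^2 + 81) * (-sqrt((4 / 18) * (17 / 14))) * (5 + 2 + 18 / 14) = -572170 * sqrt(119) / 17787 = -350.91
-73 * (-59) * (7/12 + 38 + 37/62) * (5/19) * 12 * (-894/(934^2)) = -140301063375/256908842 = -546.11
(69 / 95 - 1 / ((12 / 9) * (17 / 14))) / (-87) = -117 / 93670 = -0.00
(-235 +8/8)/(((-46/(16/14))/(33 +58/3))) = 48984/161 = 304.25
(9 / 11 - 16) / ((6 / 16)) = -1336 / 33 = -40.48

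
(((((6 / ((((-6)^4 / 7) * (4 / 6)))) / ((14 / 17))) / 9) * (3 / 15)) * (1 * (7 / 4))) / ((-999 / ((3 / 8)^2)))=-119 / 368271360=-0.00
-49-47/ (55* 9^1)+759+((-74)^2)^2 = 14843706523/ 495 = 29987285.91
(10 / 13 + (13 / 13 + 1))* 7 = 252 / 13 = 19.38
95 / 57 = 5 / 3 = 1.67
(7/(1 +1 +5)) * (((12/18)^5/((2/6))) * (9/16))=2/9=0.22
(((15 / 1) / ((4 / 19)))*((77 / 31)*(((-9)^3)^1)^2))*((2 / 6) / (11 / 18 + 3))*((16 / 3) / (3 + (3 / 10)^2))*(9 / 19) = 294630890400 / 41509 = 7098000.20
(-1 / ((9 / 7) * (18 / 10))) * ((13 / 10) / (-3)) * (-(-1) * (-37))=-3367 / 486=-6.93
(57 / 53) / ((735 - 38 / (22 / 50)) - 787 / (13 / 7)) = 8151 / 1704268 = 0.00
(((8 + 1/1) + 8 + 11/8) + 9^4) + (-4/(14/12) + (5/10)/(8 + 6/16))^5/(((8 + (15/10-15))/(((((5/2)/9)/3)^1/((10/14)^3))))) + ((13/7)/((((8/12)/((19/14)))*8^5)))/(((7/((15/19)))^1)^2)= 15823114026310239419619565/2397652006351824617472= 6599.42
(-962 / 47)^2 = 925444 / 2209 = 418.94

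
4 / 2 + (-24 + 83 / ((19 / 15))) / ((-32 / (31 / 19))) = -1355 / 11552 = -0.12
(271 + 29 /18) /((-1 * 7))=-38.94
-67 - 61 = -128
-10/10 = -1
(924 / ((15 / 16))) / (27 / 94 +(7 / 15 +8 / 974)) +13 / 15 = 10158532453 / 7849815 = 1294.11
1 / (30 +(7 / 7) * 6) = 1 / 36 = 0.03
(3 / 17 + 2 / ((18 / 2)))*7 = 427 / 153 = 2.79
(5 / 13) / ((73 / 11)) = 55 / 949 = 0.06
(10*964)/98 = 4820/49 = 98.37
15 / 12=5 / 4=1.25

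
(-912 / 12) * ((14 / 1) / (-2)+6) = 76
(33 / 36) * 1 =11 / 12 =0.92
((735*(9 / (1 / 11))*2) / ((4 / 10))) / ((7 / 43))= 2234925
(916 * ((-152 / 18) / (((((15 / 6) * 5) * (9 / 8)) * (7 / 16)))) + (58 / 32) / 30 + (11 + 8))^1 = -561648467 / 453600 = -1238.20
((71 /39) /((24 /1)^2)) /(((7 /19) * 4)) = 1349 /628992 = 0.00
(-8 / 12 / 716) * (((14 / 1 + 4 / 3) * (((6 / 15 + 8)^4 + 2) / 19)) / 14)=-0.27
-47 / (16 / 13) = -611 / 16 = -38.19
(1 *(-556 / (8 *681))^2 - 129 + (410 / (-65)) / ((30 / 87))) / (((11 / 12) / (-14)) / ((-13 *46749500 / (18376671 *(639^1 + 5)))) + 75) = -83022135006155450 / 42995880988813881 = -1.93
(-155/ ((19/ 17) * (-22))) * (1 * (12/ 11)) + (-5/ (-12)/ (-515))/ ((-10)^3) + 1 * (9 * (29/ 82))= 1172011756259/ 116504124000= 10.06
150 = 150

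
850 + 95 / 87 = 74045 / 87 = 851.09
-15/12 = -5/4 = -1.25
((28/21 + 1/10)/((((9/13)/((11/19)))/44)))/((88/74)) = 227513/5130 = 44.35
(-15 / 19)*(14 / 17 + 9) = -2505 / 323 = -7.76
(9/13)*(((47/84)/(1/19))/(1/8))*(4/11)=21432/1001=21.41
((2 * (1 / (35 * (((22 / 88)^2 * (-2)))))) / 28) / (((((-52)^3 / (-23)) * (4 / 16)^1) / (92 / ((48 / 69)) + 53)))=-1311 / 662480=-0.00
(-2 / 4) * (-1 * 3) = 3 / 2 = 1.50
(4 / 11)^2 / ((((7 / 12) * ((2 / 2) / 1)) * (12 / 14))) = 32 / 121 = 0.26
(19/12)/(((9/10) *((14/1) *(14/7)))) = 95/1512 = 0.06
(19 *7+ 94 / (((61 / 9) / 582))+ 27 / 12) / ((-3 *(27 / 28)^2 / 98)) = -38463808712 / 133407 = -288319.27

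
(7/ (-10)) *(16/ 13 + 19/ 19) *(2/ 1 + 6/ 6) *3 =-1827/ 130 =-14.05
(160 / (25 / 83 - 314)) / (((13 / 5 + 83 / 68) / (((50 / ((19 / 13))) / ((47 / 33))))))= -2934880000 / 915245523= -3.21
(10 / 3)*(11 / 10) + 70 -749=-2026 / 3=-675.33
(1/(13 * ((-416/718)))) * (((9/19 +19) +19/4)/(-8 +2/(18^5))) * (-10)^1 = -27876147165/6934173766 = -4.02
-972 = -972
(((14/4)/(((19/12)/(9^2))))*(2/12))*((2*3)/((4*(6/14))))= 3969/38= 104.45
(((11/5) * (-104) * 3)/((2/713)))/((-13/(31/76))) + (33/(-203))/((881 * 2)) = 260895807579/33980170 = 7677.88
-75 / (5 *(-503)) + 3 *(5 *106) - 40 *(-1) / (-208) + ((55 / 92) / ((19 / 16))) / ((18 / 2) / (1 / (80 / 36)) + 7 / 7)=190810097575 / 120016806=1589.86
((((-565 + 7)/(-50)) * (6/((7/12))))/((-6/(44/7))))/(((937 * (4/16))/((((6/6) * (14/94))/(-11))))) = 53568/7706825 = 0.01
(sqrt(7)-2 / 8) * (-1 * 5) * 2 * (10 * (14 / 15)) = 70 / 3-280 * sqrt(7) / 3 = -223.60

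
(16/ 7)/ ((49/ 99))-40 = -12136/ 343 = -35.38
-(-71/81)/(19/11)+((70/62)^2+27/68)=219167921/100570572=2.18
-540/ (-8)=135/ 2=67.50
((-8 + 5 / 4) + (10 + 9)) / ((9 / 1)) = 49 / 36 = 1.36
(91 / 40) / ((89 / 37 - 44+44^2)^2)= 124579 / 196521145960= 0.00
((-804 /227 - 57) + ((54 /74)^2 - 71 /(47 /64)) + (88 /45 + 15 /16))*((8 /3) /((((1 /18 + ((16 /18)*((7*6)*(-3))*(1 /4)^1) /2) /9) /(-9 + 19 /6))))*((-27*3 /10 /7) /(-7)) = -131006528544897 /513249955540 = -255.25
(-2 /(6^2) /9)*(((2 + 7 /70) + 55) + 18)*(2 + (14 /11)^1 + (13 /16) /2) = -194509 /114048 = -1.71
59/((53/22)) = 1298/53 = 24.49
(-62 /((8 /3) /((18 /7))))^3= -586376253 /2744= -213693.97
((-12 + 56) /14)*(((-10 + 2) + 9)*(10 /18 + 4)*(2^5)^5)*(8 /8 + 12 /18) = 800690414.39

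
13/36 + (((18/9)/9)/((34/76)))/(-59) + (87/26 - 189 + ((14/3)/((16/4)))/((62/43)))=-223719998/1212627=-184.49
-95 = -95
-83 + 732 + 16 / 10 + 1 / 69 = 224462 / 345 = 650.61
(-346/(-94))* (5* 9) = 7785/47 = 165.64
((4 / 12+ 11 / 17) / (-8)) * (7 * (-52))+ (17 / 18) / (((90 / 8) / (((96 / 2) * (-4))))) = 65383 / 2295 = 28.49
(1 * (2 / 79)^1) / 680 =1 / 26860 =0.00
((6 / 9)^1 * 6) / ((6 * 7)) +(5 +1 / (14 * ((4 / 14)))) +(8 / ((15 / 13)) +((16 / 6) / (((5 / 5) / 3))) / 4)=1999 / 140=14.28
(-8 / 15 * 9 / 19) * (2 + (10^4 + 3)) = -48024 / 19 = -2527.58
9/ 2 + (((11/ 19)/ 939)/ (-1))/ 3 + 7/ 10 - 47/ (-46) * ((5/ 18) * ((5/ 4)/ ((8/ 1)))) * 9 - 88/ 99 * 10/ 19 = 4042561417/ 787858560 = 5.13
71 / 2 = 35.50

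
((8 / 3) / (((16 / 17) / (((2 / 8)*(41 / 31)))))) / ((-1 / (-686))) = 239071 / 372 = 642.66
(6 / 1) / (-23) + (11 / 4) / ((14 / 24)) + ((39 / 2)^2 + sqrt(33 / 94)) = sqrt(3102) / 94 + 247749 / 644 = 385.30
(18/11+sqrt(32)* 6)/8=9/44+3* sqrt(2)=4.45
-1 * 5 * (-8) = 40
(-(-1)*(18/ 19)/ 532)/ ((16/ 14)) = 9/ 5776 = 0.00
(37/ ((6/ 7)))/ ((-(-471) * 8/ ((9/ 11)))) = 259/ 27632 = 0.01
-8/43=-0.19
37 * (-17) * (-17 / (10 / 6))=6415.80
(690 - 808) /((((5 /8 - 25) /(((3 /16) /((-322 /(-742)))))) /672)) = 2101344 /1495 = 1405.58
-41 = -41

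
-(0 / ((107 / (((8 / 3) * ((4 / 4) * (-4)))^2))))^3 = 0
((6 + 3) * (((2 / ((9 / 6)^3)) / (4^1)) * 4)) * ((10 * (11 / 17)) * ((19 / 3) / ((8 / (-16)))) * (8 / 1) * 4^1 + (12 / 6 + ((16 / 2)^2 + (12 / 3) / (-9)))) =-6260000 / 459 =-13638.34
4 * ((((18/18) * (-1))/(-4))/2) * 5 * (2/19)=5/19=0.26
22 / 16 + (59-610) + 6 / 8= -4391 / 8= -548.88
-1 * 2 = -2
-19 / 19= -1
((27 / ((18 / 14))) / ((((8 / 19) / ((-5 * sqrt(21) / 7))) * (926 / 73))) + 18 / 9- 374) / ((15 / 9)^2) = -3348 / 25- 37449 * sqrt(21) / 37040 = -138.55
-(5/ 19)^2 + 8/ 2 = 3.93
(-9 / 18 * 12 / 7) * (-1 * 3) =18 / 7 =2.57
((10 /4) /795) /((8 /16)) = 1 /159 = 0.01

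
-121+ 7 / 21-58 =-536 / 3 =-178.67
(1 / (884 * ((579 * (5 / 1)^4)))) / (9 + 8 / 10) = 1 / 3134995500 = 0.00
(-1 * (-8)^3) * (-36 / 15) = -1228.80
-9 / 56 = -0.16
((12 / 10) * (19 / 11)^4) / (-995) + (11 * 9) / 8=7204803117 / 582711800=12.36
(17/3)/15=17/45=0.38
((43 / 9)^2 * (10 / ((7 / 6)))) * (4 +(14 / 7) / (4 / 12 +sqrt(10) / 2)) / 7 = 1720 * sqrt(10) / 147 +137600 / 1323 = 141.01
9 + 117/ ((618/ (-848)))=-15609/ 103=-151.54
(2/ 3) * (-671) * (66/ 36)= -7381/ 9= -820.11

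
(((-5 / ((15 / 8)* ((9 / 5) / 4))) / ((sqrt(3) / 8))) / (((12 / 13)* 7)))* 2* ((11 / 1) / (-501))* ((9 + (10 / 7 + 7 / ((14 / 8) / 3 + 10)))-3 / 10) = 877887296* sqrt(3) / 757606689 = 2.01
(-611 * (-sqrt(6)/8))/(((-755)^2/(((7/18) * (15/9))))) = 4277 * sqrt(6)/49250160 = 0.00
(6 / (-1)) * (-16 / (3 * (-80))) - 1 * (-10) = 9.60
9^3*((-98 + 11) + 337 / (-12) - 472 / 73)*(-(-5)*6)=-388108665 / 146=-2658278.53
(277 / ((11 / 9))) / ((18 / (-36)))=-4986 / 11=-453.27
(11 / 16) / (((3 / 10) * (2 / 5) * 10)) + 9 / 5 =1139 / 480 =2.37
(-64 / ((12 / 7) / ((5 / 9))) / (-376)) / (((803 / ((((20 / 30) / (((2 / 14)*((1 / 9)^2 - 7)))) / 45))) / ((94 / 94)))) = -98 / 96126327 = -0.00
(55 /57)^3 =166375 /185193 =0.90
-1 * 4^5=-1024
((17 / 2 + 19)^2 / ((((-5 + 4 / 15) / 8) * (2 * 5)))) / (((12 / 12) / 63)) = -571725 / 71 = -8052.46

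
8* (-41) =-328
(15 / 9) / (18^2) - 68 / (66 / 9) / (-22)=50177 / 117612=0.43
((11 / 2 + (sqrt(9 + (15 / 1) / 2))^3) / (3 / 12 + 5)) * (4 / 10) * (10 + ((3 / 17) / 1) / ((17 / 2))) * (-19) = -1210528 * sqrt(66) / 10115 - 2421056 / 30345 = -1052.04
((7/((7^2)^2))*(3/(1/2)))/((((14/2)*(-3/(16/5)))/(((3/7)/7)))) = -0.00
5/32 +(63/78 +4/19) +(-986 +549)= -3444765/7904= -435.83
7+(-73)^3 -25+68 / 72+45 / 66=-389033.37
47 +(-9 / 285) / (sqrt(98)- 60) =21 * sqrt(2) / 332690 +1563661 / 33269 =47.00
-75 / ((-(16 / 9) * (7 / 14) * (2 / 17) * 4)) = 11475 / 64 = 179.30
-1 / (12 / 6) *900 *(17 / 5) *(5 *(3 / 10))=-2295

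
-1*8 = -8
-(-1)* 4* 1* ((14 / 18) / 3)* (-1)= -28 / 27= -1.04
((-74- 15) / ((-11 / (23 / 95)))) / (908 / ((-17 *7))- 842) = -243593 / 105655770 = -0.00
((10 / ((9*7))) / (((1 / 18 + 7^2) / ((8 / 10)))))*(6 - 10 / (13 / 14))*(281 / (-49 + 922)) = -278752 / 70148169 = -0.00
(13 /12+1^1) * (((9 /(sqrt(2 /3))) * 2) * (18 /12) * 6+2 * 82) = 755.02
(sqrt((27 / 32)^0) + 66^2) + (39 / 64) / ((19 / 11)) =5298541 / 1216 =4357.35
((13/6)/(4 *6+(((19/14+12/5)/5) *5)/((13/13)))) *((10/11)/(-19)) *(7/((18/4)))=-63700/10964349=-0.01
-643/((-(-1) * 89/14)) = -9002/89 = -101.15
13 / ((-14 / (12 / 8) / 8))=-78 / 7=-11.14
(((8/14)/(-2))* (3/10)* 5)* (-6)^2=-108/7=-15.43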